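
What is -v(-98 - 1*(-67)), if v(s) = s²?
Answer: -961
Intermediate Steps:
-v(-98 - 1*(-67)) = -(-98 - 1*(-67))² = -(-98 + 67)² = -1*(-31)² = -1*961 = -961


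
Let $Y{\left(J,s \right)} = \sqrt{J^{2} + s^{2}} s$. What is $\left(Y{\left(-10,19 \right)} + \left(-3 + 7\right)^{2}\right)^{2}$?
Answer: $166677 + 608 \sqrt{461} \approx 1.7973 \cdot 10^{5}$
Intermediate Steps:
$Y{\left(J,s \right)} = s \sqrt{J^{2} + s^{2}}$
$\left(Y{\left(-10,19 \right)} + \left(-3 + 7\right)^{2}\right)^{2} = \left(19 \sqrt{\left(-10\right)^{2} + 19^{2}} + \left(-3 + 7\right)^{2}\right)^{2} = \left(19 \sqrt{100 + 361} + 4^{2}\right)^{2} = \left(19 \sqrt{461} + 16\right)^{2} = \left(16 + 19 \sqrt{461}\right)^{2}$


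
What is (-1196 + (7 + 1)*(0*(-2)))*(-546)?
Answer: 653016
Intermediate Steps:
(-1196 + (7 + 1)*(0*(-2)))*(-546) = (-1196 + 8*0)*(-546) = (-1196 + 0)*(-546) = -1196*(-546) = 653016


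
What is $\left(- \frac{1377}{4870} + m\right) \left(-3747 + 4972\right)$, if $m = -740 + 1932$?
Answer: $\frac{1421897435}{974} \approx 1.4599 \cdot 10^{6}$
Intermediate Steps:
$m = 1192$
$\left(- \frac{1377}{4870} + m\right) \left(-3747 + 4972\right) = \left(- \frac{1377}{4870} + 1192\right) \left(-3747 + 4972\right) = \left(\left(-1377\right) \frac{1}{4870} + 1192\right) 1225 = \left(- \frac{1377}{4870} + 1192\right) 1225 = \frac{5803663}{4870} \cdot 1225 = \frac{1421897435}{974}$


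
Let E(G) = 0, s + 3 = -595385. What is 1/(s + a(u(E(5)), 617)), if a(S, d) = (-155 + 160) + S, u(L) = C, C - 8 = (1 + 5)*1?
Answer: -1/595369 ≈ -1.6796e-6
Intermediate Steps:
s = -595388 (s = -3 - 595385 = -595388)
C = 14 (C = 8 + (1 + 5)*1 = 8 + 6*1 = 8 + 6 = 14)
u(L) = 14
a(S, d) = 5 + S
1/(s + a(u(E(5)), 617)) = 1/(-595388 + (5 + 14)) = 1/(-595388 + 19) = 1/(-595369) = -1/595369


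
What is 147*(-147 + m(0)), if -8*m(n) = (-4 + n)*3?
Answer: -42777/2 ≈ -21389.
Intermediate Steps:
m(n) = 3/2 - 3*n/8 (m(n) = -(-4 + n)*3/8 = -(-12 + 3*n)/8 = 3/2 - 3*n/8)
147*(-147 + m(0)) = 147*(-147 + (3/2 - 3/8*0)) = 147*(-147 + (3/2 + 0)) = 147*(-147 + 3/2) = 147*(-291/2) = -42777/2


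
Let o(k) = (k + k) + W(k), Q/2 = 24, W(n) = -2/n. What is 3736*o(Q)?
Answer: 1075501/3 ≈ 3.5850e+5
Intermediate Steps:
Q = 48 (Q = 2*24 = 48)
o(k) = -2/k + 2*k (o(k) = (k + k) - 2/k = 2*k - 2/k = -2/k + 2*k)
3736*o(Q) = 3736*(-2/48 + 2*48) = 3736*(-2*1/48 + 96) = 3736*(-1/24 + 96) = 3736*(2303/24) = 1075501/3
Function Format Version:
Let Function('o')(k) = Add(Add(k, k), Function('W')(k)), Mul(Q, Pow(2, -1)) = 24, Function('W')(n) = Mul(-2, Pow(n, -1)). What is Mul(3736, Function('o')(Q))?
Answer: Rational(1075501, 3) ≈ 3.5850e+5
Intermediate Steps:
Q = 48 (Q = Mul(2, 24) = 48)
Function('o')(k) = Add(Mul(-2, Pow(k, -1)), Mul(2, k)) (Function('o')(k) = Add(Add(k, k), Mul(-2, Pow(k, -1))) = Add(Mul(2, k), Mul(-2, Pow(k, -1))) = Add(Mul(-2, Pow(k, -1)), Mul(2, k)))
Mul(3736, Function('o')(Q)) = Mul(3736, Add(Mul(-2, Pow(48, -1)), Mul(2, 48))) = Mul(3736, Add(Mul(-2, Rational(1, 48)), 96)) = Mul(3736, Add(Rational(-1, 24), 96)) = Mul(3736, Rational(2303, 24)) = Rational(1075501, 3)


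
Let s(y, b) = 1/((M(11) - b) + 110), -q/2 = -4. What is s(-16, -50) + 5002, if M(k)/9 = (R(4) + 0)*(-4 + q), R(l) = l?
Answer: 1520609/304 ≈ 5002.0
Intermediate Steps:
q = 8 (q = -2*(-4) = 8)
M(k) = 144 (M(k) = 9*((4 + 0)*(-4 + 8)) = 9*(4*4) = 9*16 = 144)
s(y, b) = 1/(254 - b) (s(y, b) = 1/((144 - b) + 110) = 1/(254 - b))
s(-16, -50) + 5002 = 1/(254 - 1*(-50)) + 5002 = 1/(254 + 50) + 5002 = 1/304 + 5002 = 1520609/304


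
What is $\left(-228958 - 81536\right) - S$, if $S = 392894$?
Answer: $-703388$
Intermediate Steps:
$\left(-228958 - 81536\right) - S = \left(-228958 - 81536\right) - 392894 = -310494 - 392894 = -703388$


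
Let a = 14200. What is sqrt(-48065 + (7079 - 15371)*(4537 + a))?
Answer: I*sqrt(155415269) ≈ 12467.0*I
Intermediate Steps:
sqrt(-48065 + (7079 - 15371)*(4537 + a)) = sqrt(-48065 + (7079 - 15371)*(4537 + 14200)) = sqrt(-48065 - 8292*18737) = sqrt(-48065 - 155367204) = sqrt(-155415269) = I*sqrt(155415269)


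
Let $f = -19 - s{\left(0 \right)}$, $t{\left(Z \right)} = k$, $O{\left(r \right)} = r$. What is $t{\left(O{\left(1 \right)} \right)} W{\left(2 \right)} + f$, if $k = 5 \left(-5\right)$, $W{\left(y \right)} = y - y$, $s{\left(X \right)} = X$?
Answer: $-19$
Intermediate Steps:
$W{\left(y \right)} = 0$
$k = -25$
$t{\left(Z \right)} = -25$
$f = -19$ ($f = -19 - 0 = -19 + 0 = -19$)
$t{\left(O{\left(1 \right)} \right)} W{\left(2 \right)} + f = \left(-25\right) 0 - 19 = 0 - 19 = -19$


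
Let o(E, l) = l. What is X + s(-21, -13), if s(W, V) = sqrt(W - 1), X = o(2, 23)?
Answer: 23 + I*sqrt(22) ≈ 23.0 + 4.6904*I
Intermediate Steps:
X = 23
s(W, V) = sqrt(-1 + W)
X + s(-21, -13) = 23 + sqrt(-1 - 21) = 23 + sqrt(-22) = 23 + I*sqrt(22)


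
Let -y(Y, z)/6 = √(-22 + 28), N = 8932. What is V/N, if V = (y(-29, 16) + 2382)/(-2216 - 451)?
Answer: -397/3970274 + √6/3970274 ≈ -9.9376e-5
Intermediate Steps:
y(Y, z) = -6*√6 (y(Y, z) = -6*√(-22 + 28) = -6*√6)
V = -794/889 + 2*√6/889 (V = (-6*√6 + 2382)/(-2216 - 451) = (2382 - 6*√6)/(-2667) = (2382 - 6*√6)*(-1/2667) = -794/889 + 2*√6/889 ≈ -0.88763)
V/N = (-794/889 + 2*√6/889)/8932 = (-794/889 + 2*√6/889)*(1/8932) = -397/3970274 + √6/3970274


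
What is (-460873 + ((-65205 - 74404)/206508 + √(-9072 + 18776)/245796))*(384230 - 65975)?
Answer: -10096544514450905/68836 + 106085*√2426/40966 ≈ -1.4668e+11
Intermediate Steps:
(-460873 + ((-65205 - 74404)/206508 + √(-9072 + 18776)/245796))*(384230 - 65975) = (-460873 + (-139609*1/206508 + √9704*(1/245796)))*318255 = (-460873 + (-139609/206508 + (2*√2426)*(1/245796)))*318255 = (-460873 + (-139609/206508 + √2426/122898))*318255 = (-95174101093/206508 + √2426/122898)*318255 = -10096544514450905/68836 + 106085*√2426/40966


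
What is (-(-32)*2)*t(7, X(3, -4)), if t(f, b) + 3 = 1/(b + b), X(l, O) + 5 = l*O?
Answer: -3296/17 ≈ -193.88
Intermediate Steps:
X(l, O) = -5 + O*l (X(l, O) = -5 + l*O = -5 + O*l)
t(f, b) = -3 + 1/(2*b) (t(f, b) = -3 + 1/(b + b) = -3 + 1/(2*b))
(-(-32)*2)*t(7, X(3, -4)) = (-(-32)*2)*(-3 + 1/(2*(-5 - 4*3))) = (-32*(-2))*(-3 + 1/(2*(-5 - 12))) = 64*(-3 + (1/2)/(-17)) = 64*(-3 + (1/2)*(-1/17)) = 64*(-3 - 1/34) = 64*(-103/34) = -3296/17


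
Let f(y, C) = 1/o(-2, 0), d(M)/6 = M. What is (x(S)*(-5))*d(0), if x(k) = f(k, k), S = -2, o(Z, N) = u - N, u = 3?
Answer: 0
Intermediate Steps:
d(M) = 6*M
o(Z, N) = 3 - N
f(y, C) = 1/3 (f(y, C) = 1/(3 - 1*0) = 1/(3 + 0) = 1/3)
x(k) = 1/3
(x(S)*(-5))*d(0) = ((1/3)*(-5))*(6*0) = -5/3*0 = 0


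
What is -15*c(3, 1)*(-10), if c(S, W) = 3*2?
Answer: 900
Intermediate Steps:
c(S, W) = 6
-15*c(3, 1)*(-10) = -15*6*(-10) = -90*(-10) = 900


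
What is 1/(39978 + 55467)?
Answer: 1/95445 ≈ 1.0477e-5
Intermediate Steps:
1/(39978 + 55467) = 1/95445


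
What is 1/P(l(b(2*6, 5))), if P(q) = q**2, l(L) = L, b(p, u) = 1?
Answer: 1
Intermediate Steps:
1/P(l(b(2*6, 5))) = 1/(1**2) = 1/1 = 1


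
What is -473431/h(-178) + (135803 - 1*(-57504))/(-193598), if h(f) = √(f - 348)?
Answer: -193307/193598 + 473431*I*√526/526 ≈ -0.9985 + 20643.0*I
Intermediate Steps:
h(f) = √(-348 + f)
-473431/h(-178) + (135803 - 1*(-57504))/(-193598) = -473431/√(-348 - 178) + (135803 - 1*(-57504))/(-193598) = -473431*(-I*√526/526) + (135803 + 57504)*(-1/193598) = -473431*(-I*√526/526) + 193307*(-1/193598) = -(-473431)*I*√526/526 - 193307/193598 = 473431*I*√526/526 - 193307/193598 = -193307/193598 + 473431*I*√526/526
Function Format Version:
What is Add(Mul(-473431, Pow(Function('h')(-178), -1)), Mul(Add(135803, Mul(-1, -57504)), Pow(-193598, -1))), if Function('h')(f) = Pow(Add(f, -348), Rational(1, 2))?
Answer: Add(Rational(-193307, 193598), Mul(Rational(473431, 526), I, Pow(526, Rational(1, 2)))) ≈ Add(-0.99850, Mul(20643., I))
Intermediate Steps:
Function('h')(f) = Pow(Add(-348, f), Rational(1, 2))
Add(Mul(-473431, Pow(Function('h')(-178), -1)), Mul(Add(135803, Mul(-1, -57504)), Pow(-193598, -1))) = Add(Mul(-473431, Pow(Pow(Add(-348, -178), Rational(1, 2)), -1)), Mul(Add(135803, Mul(-1, -57504)), Pow(-193598, -1))) = Add(Mul(-473431, Pow(Pow(-526, Rational(1, 2)), -1)), Mul(Add(135803, 57504), Rational(-1, 193598))) = Add(Mul(-473431, Pow(Mul(I, Pow(526, Rational(1, 2))), -1)), Mul(193307, Rational(-1, 193598))) = Add(Mul(-473431, Mul(Rational(-1, 526), I, Pow(526, Rational(1, 2)))), Rational(-193307, 193598)) = Add(Mul(Rational(473431, 526), I, Pow(526, Rational(1, 2))), Rational(-193307, 193598)) = Add(Rational(-193307, 193598), Mul(Rational(473431, 526), I, Pow(526, Rational(1, 2))))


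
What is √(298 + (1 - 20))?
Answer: 3*√31 ≈ 16.703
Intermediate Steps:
√(298 + (1 - 20)) = √(298 - 19) = √279 = 3*√31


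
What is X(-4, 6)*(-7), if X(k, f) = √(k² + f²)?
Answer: -14*√13 ≈ -50.478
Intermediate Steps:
X(k, f) = √(f² + k²)
X(-4, 6)*(-7) = √(6² + (-4)²)*(-7) = √(36 + 16)*(-7) = √52*(-7) = (2*√13)*(-7) = -14*√13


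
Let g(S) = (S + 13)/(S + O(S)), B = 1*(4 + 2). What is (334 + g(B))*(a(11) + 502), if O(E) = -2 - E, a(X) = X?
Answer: 332937/2 ≈ 1.6647e+5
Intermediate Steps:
B = 6 (B = 1*6 = 6)
g(S) = -13/2 - S/2 (g(S) = (S + 13)/(S + (-2 - S)) = (13 + S)/(-2) = (13 + S)*(-1/2) = -13/2 - S/2)
(334 + g(B))*(a(11) + 502) = (334 + (-13/2 - 1/2*6))*(11 + 502) = (334 + (-13/2 - 3))*513 = (334 - 19/2)*513 = (649/2)*513 = 332937/2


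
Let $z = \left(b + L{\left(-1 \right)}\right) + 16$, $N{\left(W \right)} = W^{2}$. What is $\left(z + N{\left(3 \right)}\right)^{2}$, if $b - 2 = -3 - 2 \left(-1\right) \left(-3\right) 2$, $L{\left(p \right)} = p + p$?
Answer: $100$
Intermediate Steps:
$L{\left(p \right)} = 2 p$
$b = -13$ ($b = 2 - \left(3 + 2 \left(-1\right) \left(-3\right) 2\right) = 2 - \left(3 + 2 \cdot 3 \cdot 2\right) = 2 - 15 = -13$)
$z = 1$ ($z = \left(-13 + 2 \left(-1\right)\right) + 16 = \left(-13 - 2\right) + 16 = -15 + 16 = 1$)
$\left(z + N{\left(3 \right)}\right)^{2} = \left(1 + 3^{2}\right)^{2} = \left(1 + 9\right)^{2} = 10^{2} = 100$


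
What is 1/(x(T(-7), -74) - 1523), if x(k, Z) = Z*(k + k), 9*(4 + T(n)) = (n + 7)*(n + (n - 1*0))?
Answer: -1/931 ≈ -0.0010741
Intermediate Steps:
T(n) = -4 + 2*n*(7 + n)/9 (T(n) = -4 + ((n + 7)*(n + (n - 1*0)))/9 = -4 + ((7 + n)*(n + (n + 0)))/9 = -4 + ((7 + n)*(n + n))/9 = -4 + ((7 + n)*(2*n))/9 = -4 + (2*n*(7 + n))/9 = -4 + 2*n*(7 + n)/9)
x(k, Z) = 2*Z*k (x(k, Z) = Z*(2*k) = 2*Z*k)
1/(x(T(-7), -74) - 1523) = 1/(2*(-74)*(-4 + (2/9)*(-7)² + (14/9)*(-7)) - 1523) = 1/(2*(-74)*(-4 + (2/9)*49 - 98/9) - 1523) = 1/(2*(-74)*(-4 + 98/9 - 98/9) - 1523) = 1/(2*(-74)*(-4) - 1523) = 1/(592 - 1523) = 1/(-931) = -1/931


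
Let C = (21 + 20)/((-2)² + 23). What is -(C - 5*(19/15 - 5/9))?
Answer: 55/27 ≈ 2.0370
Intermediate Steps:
C = 41/27 (C = 41/(4 + 23) = 41/27 ≈ 1.5185)
-(C - 5*(19/15 - 5/9)) = -(41/27 - 5*(19/15 - 5/9)) = -(41/27 - 5*32/45) = -(41/27 - 32/9) = -1*(-55/27) = 55/27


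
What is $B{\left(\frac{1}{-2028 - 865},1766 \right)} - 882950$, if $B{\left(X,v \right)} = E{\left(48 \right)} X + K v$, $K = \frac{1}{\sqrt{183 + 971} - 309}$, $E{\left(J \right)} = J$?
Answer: $- \frac{240948052532888}{272888011} - \frac{1766 \sqrt{1154}}{94327} \approx -8.8296 \cdot 10^{5}$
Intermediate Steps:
$K = \frac{1}{-309 + \sqrt{1154}}$ ($K = \frac{1}{\sqrt{1154} - 309} = \frac{1}{-309 + \sqrt{1154}} \approx -0.003636$)
$B{\left(X,v \right)} = 48 X + v \left(- \frac{309}{94327} - \frac{\sqrt{1154}}{94327}\right)$ ($B{\left(X,v \right)} = 48 X + \left(- \frac{309}{94327} - \frac{\sqrt{1154}}{94327}\right) v = 48 X + v \left(- \frac{309}{94327} - \frac{\sqrt{1154}}{94327}\right)$)
$B{\left(\frac{1}{-2028 - 865},1766 \right)} - 882950 = \left(\frac{48}{-2028 - 865} - \frac{1766 \left(309 + \sqrt{1154}\right)}{94327}\right) - 882950 = \left(\frac{48}{-2893} - \left(\frac{545694}{94327} + \frac{1766 \sqrt{1154}}{94327}\right)\right) - 882950 = \left(48 \left(- \frac{1}{2893}\right) - \left(\frac{545694}{94327} + \frac{1766 \sqrt{1154}}{94327}\right)\right) - 882950 = \left(- \frac{48}{2893} - \left(\frac{545694}{94327} + \frac{1766 \sqrt{1154}}{94327}\right)\right) - 882950 = \left(- \frac{1583220438}{272888011} - \frac{1766 \sqrt{1154}}{94327}\right) - 882950 = - \frac{240948052532888}{272888011} - \frac{1766 \sqrt{1154}}{94327}$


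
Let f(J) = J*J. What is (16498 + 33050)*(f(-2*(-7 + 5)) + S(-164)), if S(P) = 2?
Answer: 891864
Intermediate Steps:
f(J) = J**2
(16498 + 33050)*(f(-2*(-7 + 5)) + S(-164)) = (16498 + 33050)*((-2*(-7 + 5))**2 + 2) = 49548*((-2*(-2))**2 + 2) = 49548*(4**2 + 2) = 49548*(16 + 2) = 49548*18 = 891864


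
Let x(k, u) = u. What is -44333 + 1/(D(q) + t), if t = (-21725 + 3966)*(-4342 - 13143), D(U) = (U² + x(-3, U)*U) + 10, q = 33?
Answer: -13766207926898/310518303 ≈ -44333.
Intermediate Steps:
D(U) = 10 + 2*U² (D(U) = (U² + U*U) + 10 = (U² + U²) + 10 = 2*U² + 10 = 10 + 2*U²)
t = 310516115 (t = -17759*(-17485) = 310516115)
-44333 + 1/(D(q) + t) = -44333 + 1/((10 + 2*33²) + 310516115) = -44333 + 1/((10 + 2*1089) + 310516115) = -44333 + 1/((10 + 2178) + 310516115) = -44333 + 1/(2188 + 310516115) = -44333 + 1/310518303 = -13766207926898/310518303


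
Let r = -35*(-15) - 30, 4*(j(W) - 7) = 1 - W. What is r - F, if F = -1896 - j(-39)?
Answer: 2408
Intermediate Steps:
j(W) = 29/4 - W/4 (j(W) = 7 + (1 - W)/4 = 7 + (1/4 - W/4) = 29/4 - W/4)
r = 495 (r = 525 - 30 = 495)
F = -1913 (F = -1896 - (29/4 - 1/4*(-39)) = -1896 - (29/4 + 39/4) = -1896 - 1*17 = -1896 - 17 = -1913)
r - F = 495 - 1*(-1913) = 495 + 1913 = 2408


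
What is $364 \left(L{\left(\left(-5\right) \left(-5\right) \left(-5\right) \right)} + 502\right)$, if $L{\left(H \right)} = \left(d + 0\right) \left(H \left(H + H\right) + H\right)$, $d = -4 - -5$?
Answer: $11512228$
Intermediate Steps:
$d = 1$ ($d = -4 + 5 = 1$)
$L{\left(H \right)} = H + 2 H^{2}$ ($L{\left(H \right)} = \left(1 + 0\right) \left(H \left(H + H\right) + H\right) = 1 \left(H 2 H + H\right) = 1 \left(2 H^{2} + H\right) = 1 \left(H + 2 H^{2}\right) = H + 2 H^{2}$)
$364 \left(L{\left(\left(-5\right) \left(-5\right) \left(-5\right) \right)} + 502\right) = 364 \left(\left(-5\right) \left(-5\right) \left(-5\right) \left(1 + 2 \left(-5\right) \left(-5\right) \left(-5\right)\right) + 502\right) = 364 \left(25 \left(-5\right) \left(1 + 2 \cdot 25 \left(-5\right)\right) + 502\right) = 364 \left(- 125 \left(1 + 2 \left(-125\right)\right) + 502\right) = 364 \left(- 125 \left(1 - 250\right) + 502\right) = 364 \left(\left(-125\right) \left(-249\right) + 502\right) = 364 \left(31125 + 502\right) = 364 \cdot 31627 = 11512228$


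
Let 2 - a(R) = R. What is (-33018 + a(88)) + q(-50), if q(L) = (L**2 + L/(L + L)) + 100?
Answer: -61007/2 ≈ -30504.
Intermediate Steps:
a(R) = 2 - R
q(L) = 201/2 + L**2 (q(L) = (L**2 + L/((2*L))) + 100 = (L**2 + (1/(2*L))*L) + 100 = (L**2 + 1/2) + 100 = (1/2 + L**2) + 100 = 201/2 + L**2)
(-33018 + a(88)) + q(-50) = (-33018 + (2 - 1*88)) + (201/2 + (-50)**2) = (-33018 + (2 - 88)) + (201/2 + 2500) = (-33018 - 86) + 5201/2 = -33104 + 5201/2 = -61007/2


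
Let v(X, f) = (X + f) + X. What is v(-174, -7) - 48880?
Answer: -49235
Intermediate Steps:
v(X, f) = f + 2*X
v(-174, -7) - 48880 = (-7 + 2*(-174)) - 48880 = (-7 - 348) - 48880 = -355 - 48880 = -49235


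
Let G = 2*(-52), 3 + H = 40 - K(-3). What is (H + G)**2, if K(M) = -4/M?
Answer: 42025/9 ≈ 4669.4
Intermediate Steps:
H = 107/3 (H = -3 + (40 - (-4)/(-3)) = -3 + (40 - (-4)*(-1)/3) = -3 + (40 - 1*4/3) = -3 + (40 - 4/3) = -3 + 116/3 = 107/3 ≈ 35.667)
G = -104
(H + G)**2 = (107/3 - 104)**2 = (-205/3)**2 = 42025/9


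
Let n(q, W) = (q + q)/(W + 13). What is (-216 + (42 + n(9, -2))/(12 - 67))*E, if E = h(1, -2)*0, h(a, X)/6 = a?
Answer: 0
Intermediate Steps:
n(q, W) = 2*q/(13 + W) (n(q, W) = (2*q)/(13 + W) = 2*q/(13 + W))
h(a, X) = 6*a
E = 0 (E = (6*1)*0 = 6*0 = 0)
(-216 + (42 + n(9, -2))/(12 - 67))*E = (-216 + (42 + 2*9/(13 - 2))/(12 - 67))*0 = (-216 + (42 + 2*9/11)/(-55))*0 = (-216 + (42 + 2*9*(1/11))*(-1/55))*0 = (-216 + (42 + 18/11)*(-1/55))*0 = (-216 + (480/11)*(-1/55))*0 = (-216 - 96/121)*0 = -26232/121*0 = 0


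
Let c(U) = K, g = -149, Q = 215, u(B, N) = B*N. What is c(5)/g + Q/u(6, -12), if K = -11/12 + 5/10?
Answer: -32005/10728 ≈ -2.9833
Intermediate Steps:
K = -5/12 (K = -11*1/12 + 5*(1/10) = -11/12 + 1/2 = -5/12 ≈ -0.41667)
c(U) = -5/12
c(5)/g + Q/u(6, -12) = -5/12/(-149) + 215/((6*(-12))) = -5/12*(-1/149) + 215/(-72) = 5/1788 + 215*(-1/72) = 5/1788 - 215/72 = -32005/10728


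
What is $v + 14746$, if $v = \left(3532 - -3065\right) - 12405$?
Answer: $8938$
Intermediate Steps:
$v = -5808$ ($v = \left(3532 + 3065\right) - 12405 = 6597 - 12405 = -5808$)
$v + 14746 = -5808 + 14746 = 8938$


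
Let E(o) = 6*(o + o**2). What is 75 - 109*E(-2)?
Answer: -1233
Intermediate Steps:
E(o) = 6*o + 6*o**2
75 - 109*E(-2) = 75 - 654*(-2)*(1 - 2) = 75 - 654*(-2)*(-1) = 75 - 109*12 = 75 - 1308 = -1233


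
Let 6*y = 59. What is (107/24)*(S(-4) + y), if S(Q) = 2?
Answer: 7597/144 ≈ 52.757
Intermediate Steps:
y = 59/6 (y = (⅙)*59 = 59/6 ≈ 9.8333)
(107/24)*(S(-4) + y) = (107/24)*(2 + 59/6) = (107*(1/24))*(71/6) = (107/24)*(71/6) = 7597/144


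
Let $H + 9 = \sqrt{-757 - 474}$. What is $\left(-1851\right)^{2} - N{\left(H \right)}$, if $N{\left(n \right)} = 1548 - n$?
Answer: $3424644 + i \sqrt{1231} \approx 3.4246 \cdot 10^{6} + 35.086 i$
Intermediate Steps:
$H = -9 + i \sqrt{1231}$ ($H = -9 + \sqrt{-757 - 474} = -9 + \sqrt{-1231} = -9 + i \sqrt{1231} \approx -9.0 + 35.086 i$)
$\left(-1851\right)^{2} - N{\left(H \right)} = \left(-1851\right)^{2} - \left(1548 - \left(-9 + i \sqrt{1231}\right)\right) = 3426201 - \left(1548 + \left(9 - i \sqrt{1231}\right)\right) = 3426201 - \left(1557 - i \sqrt{1231}\right) = 3424644 + i \sqrt{1231}$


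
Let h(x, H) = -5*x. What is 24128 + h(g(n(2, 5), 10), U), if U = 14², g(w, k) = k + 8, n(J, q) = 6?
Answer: 24038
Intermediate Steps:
g(w, k) = 8 + k
U = 196
24128 + h(g(n(2, 5), 10), U) = 24128 - 5*(8 + 10) = 24128 - 5*18 = 24128 - 90 = 24038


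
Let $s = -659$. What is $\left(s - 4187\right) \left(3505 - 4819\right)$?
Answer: $6367644$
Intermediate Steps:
$\left(s - 4187\right) \left(3505 - 4819\right) = \left(-659 - 4187\right) \left(3505 - 4819\right) = \left(-4846\right) \left(-1314\right) = 6367644$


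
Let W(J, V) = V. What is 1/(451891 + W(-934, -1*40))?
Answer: 1/451851 ≈ 2.2131e-6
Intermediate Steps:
1/(451891 + W(-934, -1*40)) = 1/(451891 - 1*40) = 1/(451891 - 40) = 1/451851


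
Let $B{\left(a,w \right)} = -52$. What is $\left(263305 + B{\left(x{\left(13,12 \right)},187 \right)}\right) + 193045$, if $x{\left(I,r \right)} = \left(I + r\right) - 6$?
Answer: $456298$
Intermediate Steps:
$x{\left(I,r \right)} = -6 + I + r$
$\left(263305 + B{\left(x{\left(13,12 \right)},187 \right)}\right) + 193045 = \left(263305 - 52\right) + 193045 = 263253 + 193045 = 456298$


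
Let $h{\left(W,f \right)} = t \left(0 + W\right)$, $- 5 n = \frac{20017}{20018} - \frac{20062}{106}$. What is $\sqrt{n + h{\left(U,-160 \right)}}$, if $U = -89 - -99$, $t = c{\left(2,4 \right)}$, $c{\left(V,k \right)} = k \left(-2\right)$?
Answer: $\frac{i \sqrt{1191673839968110}}{5304770} \approx 6.5075 i$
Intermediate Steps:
$c{\left(V,k \right)} = - 2 k$
$t = -8$ ($t = \left(-2\right) 4 = -8$)
$U = 10$ ($U = -89 + 99 = 10$)
$n = \frac{199739657}{5304770}$ ($n = - \frac{\frac{20017}{20018} - \frac{20062}{106}}{5} = - \frac{20017 \cdot \frac{1}{20018} - \frac{10031}{53}}{5} = - \frac{\frac{20017}{20018} - \frac{10031}{53}}{5} = \left(- \frac{1}{5}\right) \left(- \frac{199739657}{1060954}\right) = \frac{199739657}{5304770} \approx 37.653$)
$h{\left(W,f \right)} = - 8 W$ ($h{\left(W,f \right)} = - 8 \left(0 + W\right) = - 8 W$)
$\sqrt{n + h{\left(U,-160 \right)}} = \sqrt{\frac{199739657}{5304770} - 80} = \sqrt{- \frac{224641943}{5304770}} = \frac{i \sqrt{1191673839968110}}{5304770}$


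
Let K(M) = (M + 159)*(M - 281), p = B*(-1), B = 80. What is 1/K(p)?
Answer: -1/28519 ≈ -3.5064e-5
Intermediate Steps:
p = -80 (p = 80*(-1) = -80)
K(M) = (-281 + M)*(159 + M) (K(M) = (159 + M)*(-281 + M) = (-281 + M)*(159 + M))
1/K(p) = 1/(-44679 + (-80)**2 - 122*(-80)) = 1/(-44679 + 6400 + 9760) = 1/(-28519) = -1/28519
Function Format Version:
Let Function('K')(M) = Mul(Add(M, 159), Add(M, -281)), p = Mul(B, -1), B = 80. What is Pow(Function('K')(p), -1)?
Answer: Rational(-1, 28519) ≈ -3.5064e-5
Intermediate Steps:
p = -80 (p = Mul(80, -1) = -80)
Function('K')(M) = Mul(Add(-281, M), Add(159, M)) (Function('K')(M) = Mul(Add(159, M), Add(-281, M)) = Mul(Add(-281, M), Add(159, M)))
Pow(Function('K')(p), -1) = Pow(Add(-44679, Pow(-80, 2), Mul(-122, -80)), -1) = Pow(Add(-44679, 6400, 9760), -1) = Pow(-28519, -1) = Rational(-1, 28519)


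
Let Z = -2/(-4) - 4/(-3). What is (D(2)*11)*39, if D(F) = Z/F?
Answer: 1573/4 ≈ 393.25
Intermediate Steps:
Z = 11/6 (Z = -2*(-¼) - 4*(-⅓) = ½ + 4/3 = 11/6 ≈ 1.8333)
D(F) = 11/(6*F)
(D(2)*11)*39 = (((11/6)/2)*11)*39 = (((11/6)*(½))*11)*39 = ((11/12)*11)*39 = (121/12)*39 = 1573/4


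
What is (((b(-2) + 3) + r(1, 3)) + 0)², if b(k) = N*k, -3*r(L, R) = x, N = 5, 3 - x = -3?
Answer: 81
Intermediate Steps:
x = 6 (x = 3 - 1*(-3) = 3 + 3 = 6)
r(L, R) = -2 (r(L, R) = -⅓*6 = -2)
b(k) = 5*k
(((b(-2) + 3) + r(1, 3)) + 0)² = (((5*(-2) + 3) - 2) + 0)² = (((-10 + 3) - 2) + 0)² = ((-7 - 2) + 0)² = (-9 + 0)² = (-9)² = 81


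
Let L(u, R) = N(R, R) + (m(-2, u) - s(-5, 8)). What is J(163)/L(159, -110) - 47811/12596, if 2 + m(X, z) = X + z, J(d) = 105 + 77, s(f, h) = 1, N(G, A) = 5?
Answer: -5309477/2002764 ≈ -2.6511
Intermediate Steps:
J(d) = 182
m(X, z) = -2 + X + z (m(X, z) = -2 + (X + z) = -2 + X + z)
L(u, R) = u (L(u, R) = 5 + ((-2 - 2 + u) - 1*1) = 5 + ((-4 + u) - 1) = 5 + (-5 + u) = u)
J(163)/L(159, -110) - 47811/12596 = 182/159 - 47811/12596 = -5309477/2002764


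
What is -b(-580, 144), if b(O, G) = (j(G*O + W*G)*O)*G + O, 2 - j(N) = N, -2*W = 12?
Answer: 7047919300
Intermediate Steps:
W = -6 (W = -½*12 = -6)
j(N) = 2 - N
b(O, G) = O + G*O*(2 + 6*G - G*O) (b(O, G) = ((2 - (G*O - 6*G))*O)*G + O = ((2 - (-6*G + G*O))*O)*G + O = ((2 + (6*G - G*O))*O)*G + O = ((2 + 6*G - G*O)*O)*G + O = (O*(2 + 6*G - G*O))*G + O = G*O*(2 + 6*G - G*O) + O = O + G*O*(2 + 6*G - G*O))
-b(-580, 144) = -(-1)*(-580)*(-1 + 144*(-2 + 144*(-6 - 580))) = -(-1)*(-580)*(-1 + 144*(-2 + 144*(-586))) = -(-1)*(-580)*(-1 + 144*(-2 - 84384)) = -(-1)*(-580)*(-1 + 144*(-84386)) = -(-1)*(-580)*(-1 - 12151584) = -(-1)*(-580)*(-12151585) = -1*(-7047919300) = 7047919300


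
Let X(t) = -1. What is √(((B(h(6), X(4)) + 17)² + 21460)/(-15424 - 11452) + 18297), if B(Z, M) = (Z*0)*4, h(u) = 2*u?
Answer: √3303923274137/13438 ≈ 135.26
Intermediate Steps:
B(Z, M) = 0 (B(Z, M) = 0*4 = 0)
√(((B(h(6), X(4)) + 17)² + 21460)/(-15424 - 11452) + 18297) = √(((0 + 17)² + 21460)/(-15424 - 11452) + 18297) = √((17² + 21460)/(-26876) + 18297) = √((289 + 21460)*(-1/26876) + 18297) = √(21749*(-1/26876) + 18297) = √(-21749/26876 + 18297) = √(491728423/26876) = √3303923274137/13438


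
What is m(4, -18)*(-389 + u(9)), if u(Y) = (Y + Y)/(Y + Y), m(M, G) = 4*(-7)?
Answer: 10864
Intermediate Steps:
m(M, G) = -28
u(Y) = 1 (u(Y) = (2*Y)/((2*Y)) = (2*Y)*(1/(2*Y)) = 1)
m(4, -18)*(-389 + u(9)) = -28*(-389 + 1) = -28*(-388) = 10864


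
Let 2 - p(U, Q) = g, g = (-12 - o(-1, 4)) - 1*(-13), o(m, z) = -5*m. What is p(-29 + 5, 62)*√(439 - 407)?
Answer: 24*√2 ≈ 33.941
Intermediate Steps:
g = -4 (g = (-12 - (-5)*(-1)) - 1*(-13) = (-12 - 1*5) + 13 = (-12 - 5) + 13 = -17 + 13 = -4)
p(U, Q) = 6 (p(U, Q) = 2 - 1*(-4) = 2 + 4 = 6)
p(-29 + 5, 62)*√(439 - 407) = 6*√(439 - 407) = 6*√32 = 6*(4*√2) = 24*√2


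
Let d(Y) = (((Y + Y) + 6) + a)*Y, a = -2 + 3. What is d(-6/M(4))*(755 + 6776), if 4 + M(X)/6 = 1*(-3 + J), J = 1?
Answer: 82841/9 ≈ 9204.6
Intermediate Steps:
a = 1
M(X) = -36 (M(X) = -24 + 6*(1*(-3 + 1)) = -24 + 6*(1*(-2)) = -24 + 6*(-2) = -24 - 12 = -36)
d(Y) = Y*(7 + 2*Y) (d(Y) = (((Y + Y) + 6) + 1)*Y = ((2*Y + 6) + 1)*Y = ((6 + 2*Y) + 1)*Y = (7 + 2*Y)*Y = Y*(7 + 2*Y))
d(-6/M(4))*(755 + 6776) = ((-6/(-36))*(7 + 2*(-6/(-36))))*(755 + 6776) = ((-6*(-1/36))*(7 + 2*(-6*(-1/36))))*7531 = ((7 + 2*(⅙))/6)*7531 = ((7 + ⅓)/6)*7531 = ((⅙)*(22/3))*7531 = (11/9)*7531 = 82841/9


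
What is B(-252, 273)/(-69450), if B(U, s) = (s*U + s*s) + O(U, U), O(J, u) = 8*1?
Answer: -5741/69450 ≈ -0.082664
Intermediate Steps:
O(J, u) = 8
B(U, s) = 8 + s**2 + U*s (B(U, s) = (s*U + s*s) + 8 = (U*s + s**2) + 8 = (s**2 + U*s) + 8 = 8 + s**2 + U*s)
B(-252, 273)/(-69450) = (8 + 273**2 - 252*273)/(-69450) = (8 + 74529 - 68796)*(-1/69450) = 5741*(-1/69450) = -5741/69450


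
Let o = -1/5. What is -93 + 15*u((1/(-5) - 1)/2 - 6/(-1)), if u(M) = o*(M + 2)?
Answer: -576/5 ≈ -115.20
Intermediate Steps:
o = -⅕ (o = -1*⅕ = -⅕ ≈ -0.20000)
u(M) = -⅖ - M/5 (u(M) = -(M + 2)/5 = -(2 + M)/5 = -⅖ - M/5)
-93 + 15*u((1/(-5) - 1)/2 - 6/(-1)) = -93 + 15*(-⅖ - ((1/(-5) - 1)/2 - 6/(-1))/5) = -93 + 15*(-⅖ - ((1*(-⅕) - 1)*(½) - 6*(-1))/5) = -93 + 15*(-⅖ - ((-⅕ - 1)*(½) + 6)/5) = -93 + 15*(-⅖ - (-6/5*½ + 6)/5) = -93 + 15*(-⅖ - (-⅗ + 6)/5) = -93 + 15*(-⅖ - ⅕*27/5) = -93 + 15*(-⅖ - 27/25) = -93 + 15*(-37/25) = -93 - 111/5 = -576/5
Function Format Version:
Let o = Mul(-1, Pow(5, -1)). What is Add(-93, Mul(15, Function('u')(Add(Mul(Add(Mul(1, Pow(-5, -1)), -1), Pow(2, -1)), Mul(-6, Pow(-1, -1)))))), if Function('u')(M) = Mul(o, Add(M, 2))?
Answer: Rational(-576, 5) ≈ -115.20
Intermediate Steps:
o = Rational(-1, 5) (o = Mul(-1, Rational(1, 5)) = Rational(-1, 5) ≈ -0.20000)
Function('u')(M) = Add(Rational(-2, 5), Mul(Rational(-1, 5), M)) (Function('u')(M) = Mul(Rational(-1, 5), Add(M, 2)) = Mul(Rational(-1, 5), Add(2, M)) = Add(Rational(-2, 5), Mul(Rational(-1, 5), M)))
Add(-93, Mul(15, Function('u')(Add(Mul(Add(Mul(1, Pow(-5, -1)), -1), Pow(2, -1)), Mul(-6, Pow(-1, -1)))))) = Add(-93, Mul(15, Add(Rational(-2, 5), Mul(Rational(-1, 5), Add(Mul(Add(Mul(1, Pow(-5, -1)), -1), Pow(2, -1)), Mul(-6, Pow(-1, -1))))))) = Add(-93, Mul(15, Add(Rational(-2, 5), Mul(Rational(-1, 5), Add(Mul(Add(Mul(1, Rational(-1, 5)), -1), Rational(1, 2)), Mul(-6, -1)))))) = Add(-93, Mul(15, Add(Rational(-2, 5), Mul(Rational(-1, 5), Add(Mul(Add(Rational(-1, 5), -1), Rational(1, 2)), 6))))) = Add(-93, Mul(15, Add(Rational(-2, 5), Mul(Rational(-1, 5), Add(Mul(Rational(-6, 5), Rational(1, 2)), 6))))) = Add(-93, Mul(15, Add(Rational(-2, 5), Mul(Rational(-1, 5), Add(Rational(-3, 5), 6))))) = Add(-93, Mul(15, Add(Rational(-2, 5), Mul(Rational(-1, 5), Rational(27, 5))))) = Add(-93, Mul(15, Add(Rational(-2, 5), Rational(-27, 25)))) = Add(-93, Mul(15, Rational(-37, 25))) = Add(-93, Rational(-111, 5)) = Rational(-576, 5)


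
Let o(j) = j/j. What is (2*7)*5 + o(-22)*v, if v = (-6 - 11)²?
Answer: 359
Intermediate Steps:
o(j) = 1
v = 289 (v = (-17)² = 289)
(2*7)*5 + o(-22)*v = (2*7)*5 + 1*289 = 14*5 + 289 = 70 + 289 = 359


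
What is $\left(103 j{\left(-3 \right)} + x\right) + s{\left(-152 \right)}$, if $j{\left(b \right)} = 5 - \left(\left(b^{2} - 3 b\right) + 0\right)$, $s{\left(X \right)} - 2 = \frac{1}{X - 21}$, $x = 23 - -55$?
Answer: $- \frac{217808}{173} \approx -1259.0$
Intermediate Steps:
$x = 78$ ($x = 23 + 55 = 78$)
$s{\left(X \right)} = 2 + \frac{1}{-21 + X}$ ($s{\left(X \right)} = 2 + \frac{1}{X - 21} = 2 + \frac{1}{-21 + X}$)
$j{\left(b \right)} = 5 - b^{2} + 3 b$ ($j{\left(b \right)} = 5 - \left(b^{2} - 3 b\right) = 5 - b^{2} + 3 b$)
$\left(103 j{\left(-3 \right)} + x\right) + s{\left(-152 \right)} = \left(103 \left(5 - \left(-3\right)^{2} + 3 \left(-3\right)\right) + 78\right) + \frac{-41 + 2 \left(-152\right)}{-21 - 152} = \left(103 \left(5 - 9 - 9\right) + 78\right) + \frac{-41 - 304}{-173} = \left(103 \left(5 - 9 - 9\right) + 78\right) - - \frac{345}{173} = \left(103 \left(-13\right) + 78\right) + \frac{345}{173} = \left(-1339 + 78\right) + \frac{345}{173} = -1261 + \frac{345}{173} = - \frac{217808}{173}$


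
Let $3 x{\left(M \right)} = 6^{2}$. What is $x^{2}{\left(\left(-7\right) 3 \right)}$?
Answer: $144$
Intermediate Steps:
$x{\left(M \right)} = 12$ ($x{\left(M \right)} = \frac{6^{2}}{3} = \frac{1}{3} \cdot 36 = 12$)
$x^{2}{\left(\left(-7\right) 3 \right)} = 12^{2} = 144$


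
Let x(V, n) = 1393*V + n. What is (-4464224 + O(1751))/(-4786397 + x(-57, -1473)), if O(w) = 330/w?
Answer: 7816855894/8522591521 ≈ 0.91719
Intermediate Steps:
x(V, n) = n + 1393*V
(-4464224 + O(1751))/(-4786397 + x(-57, -1473)) = (-4464224 + 330/1751)/(-4786397 + (-1473 + 1393*(-57))) = (-4464224 + 330*(1/1751))/(-4786397 + (-1473 - 79401)) = (-4464224 + 330/1751)/(-4786397 - 80874) = -7816855894/1751/(-4867271) = -7816855894/1751*(-1/4867271) = 7816855894/8522591521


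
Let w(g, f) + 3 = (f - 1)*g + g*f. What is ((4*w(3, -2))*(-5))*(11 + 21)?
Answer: 11520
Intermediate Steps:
w(g, f) = -3 + f*g + g*(-1 + f) (w(g, f) = -3 + ((f - 1)*g + g*f) = -3 + ((-1 + f)*g + f*g) = -3 + (g*(-1 + f) + f*g) = -3 + (f*g + g*(-1 + f)) = -3 + f*g + g*(-1 + f))
((4*w(3, -2))*(-5))*(11 + 21) = ((4*(-3 - 1*3 + 2*(-2)*3))*(-5))*(11 + 21) = ((4*(-3 - 3 - 12))*(-5))*32 = ((4*(-18))*(-5))*32 = -72*(-5)*32 = 360*32 = 11520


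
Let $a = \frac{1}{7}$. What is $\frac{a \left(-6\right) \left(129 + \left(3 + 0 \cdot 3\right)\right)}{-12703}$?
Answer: $\frac{792}{88921} \approx 0.0089068$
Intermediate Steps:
$a = \frac{1}{7} \approx 0.14286$
$\frac{a \left(-6\right) \left(129 + \left(3 + 0 \cdot 3\right)\right)}{-12703} = \frac{\frac{1}{7} \left(-6\right) \left(129 + \left(3 + 0 \cdot 3\right)\right)}{-12703} = - \frac{6 \left(129 + \left(3 + 0\right)\right)}{7} \left(- \frac{1}{12703}\right) = - \frac{6 \left(129 + 3\right)}{7} \left(- \frac{1}{12703}\right) = \left(- \frac{6}{7}\right) 132 \left(- \frac{1}{12703}\right) = \left(- \frac{792}{7}\right) \left(- \frac{1}{12703}\right) = \frac{792}{88921}$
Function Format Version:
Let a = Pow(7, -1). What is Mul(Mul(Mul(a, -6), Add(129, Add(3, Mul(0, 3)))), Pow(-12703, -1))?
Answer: Rational(792, 88921) ≈ 0.0089068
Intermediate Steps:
a = Rational(1, 7) ≈ 0.14286
Mul(Mul(Mul(a, -6), Add(129, Add(3, Mul(0, 3)))), Pow(-12703, -1)) = Mul(Mul(Mul(Rational(1, 7), -6), Add(129, Add(3, Mul(0, 3)))), Pow(-12703, -1)) = Mul(Mul(Rational(-6, 7), Add(129, Add(3, 0))), Rational(-1, 12703)) = Mul(Mul(Rational(-6, 7), Add(129, 3)), Rational(-1, 12703)) = Mul(Mul(Rational(-6, 7), 132), Rational(-1, 12703)) = Mul(Rational(-792, 7), Rational(-1, 12703)) = Rational(792, 88921)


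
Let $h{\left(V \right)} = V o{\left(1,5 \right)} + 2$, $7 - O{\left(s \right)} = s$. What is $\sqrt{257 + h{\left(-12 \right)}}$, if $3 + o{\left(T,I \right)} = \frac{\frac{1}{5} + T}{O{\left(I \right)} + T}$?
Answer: $\frac{\sqrt{7255}}{5} \approx 17.035$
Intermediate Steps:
$O{\left(s \right)} = 7 - s$
$o{\left(T,I \right)} = -3 + \frac{\frac{1}{5} + T}{7 + T - I}$ ($o{\left(T,I \right)} = -3 + \frac{\frac{1}{5} + T}{\left(7 - I\right) + T} = -3 + \frac{\frac{1}{5} + T}{7 + T - I}$)
$h{\left(V \right)} = 2 - \frac{13 V}{5}$ ($h{\left(V \right)} = V \frac{- \frac{104}{5} - 2 + 3 \cdot 5}{7 + 1 - 5} + 2 = V \frac{- \frac{104}{5} - 2 + 15}{7 + 1 - 5} + 2 = V \frac{1}{3} \left(- \frac{39}{5}\right) + 2 = V \left(- \frac{13}{5}\right) + 2 = - \frac{13 V}{5} + 2 = 2 - \frac{13 V}{5}$)
$\sqrt{257 + h{\left(-12 \right)}} = \sqrt{257 + \left(2 - - \frac{156}{5}\right)} = \sqrt{257 + \left(2 + \frac{156}{5}\right)} = \sqrt{257 + \frac{166}{5}} = \sqrt{\frac{1451}{5}} = \frac{\sqrt{7255}}{5}$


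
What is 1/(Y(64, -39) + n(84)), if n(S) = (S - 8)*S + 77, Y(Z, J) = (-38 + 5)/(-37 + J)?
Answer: 76/491069 ≈ 0.00015476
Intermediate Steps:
Y(Z, J) = -33/(-37 + J)
n(S) = 77 + S*(-8 + S) (n(S) = (-8 + S)*S + 77 = S*(-8 + S) + 77 = 77 + S*(-8 + S))
1/(Y(64, -39) + n(84)) = 1/(-33/(-37 - 39) + (77 + 84² - 8*84)) = 1/(-33/(-76) + (77 + 7056 - 672)) = 1/(-33*(-1/76) + 6461) = 1/(33/76 + 6461) = 1/(491069/76) = 76/491069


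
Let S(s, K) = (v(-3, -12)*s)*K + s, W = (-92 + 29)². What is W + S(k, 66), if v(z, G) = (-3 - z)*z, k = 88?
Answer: 4057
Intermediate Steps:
W = 3969 (W = (-63)² = 3969)
v(z, G) = z*(-3 - z)
S(s, K) = s (S(s, K) = ((-1*(-3)*(3 - 3))*s)*K + s = ((-1*(-3)*0)*s)*K + s = (0*s)*K + s = 0*K + s = 0 + s = s)
W + S(k, 66) = 3969 + 88 = 4057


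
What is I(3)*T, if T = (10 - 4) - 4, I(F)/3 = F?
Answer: 18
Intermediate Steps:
I(F) = 3*F
T = 2 (T = 6 - 4 = 2)
I(3)*T = (3*3)*2 = 9*2 = 18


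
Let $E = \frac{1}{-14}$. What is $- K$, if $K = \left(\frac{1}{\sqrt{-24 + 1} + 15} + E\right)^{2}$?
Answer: $\frac{- \sqrt{23} - 11 i}{196 \left(- 101 i + 15 \sqrt{23}\right)} \approx 0.00025417 - 0.0004233 i$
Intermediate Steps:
$E = - \frac{1}{14} \approx -0.071429$
$K = \left(- \frac{1}{14} + \frac{1}{15 + i \sqrt{23}}\right)^{2}$ ($K = \left(\frac{1}{\sqrt{-24 + 1} + 15} - \frac{1}{14}\right)^{2} = \left(\frac{1}{\sqrt{-23} + 15} - \frac{1}{14}\right)^{2} = \left(\frac{1}{i \sqrt{23} + 15} - \frac{1}{14}\right)^{2} = \left(\frac{1}{15 + i \sqrt{23}} - \frac{1}{14}\right)^{2} = \left(- \frac{1}{14} + \frac{1}{15 + i \sqrt{23}}\right)^{2} \approx -0.00025417 + 0.0004233 i$)
$- K = - \frac{\sqrt{23} + 11 i}{196 \left(- 101 i + 15 \sqrt{23}\right)}$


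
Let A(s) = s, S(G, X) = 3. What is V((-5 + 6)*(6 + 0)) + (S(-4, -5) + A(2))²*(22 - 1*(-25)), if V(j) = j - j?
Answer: 1175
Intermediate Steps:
V(j) = 0
V((-5 + 6)*(6 + 0)) + (S(-4, -5) + A(2))²*(22 - 1*(-25)) = 0 + (3 + 2)²*(22 - 1*(-25)) = 0 + 5²*(22 + 25) = 0 + 25*47 = 0 + 1175 = 1175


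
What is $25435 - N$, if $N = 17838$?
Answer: $7597$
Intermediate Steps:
$25435 - N = 25435 - 17838 = 7597$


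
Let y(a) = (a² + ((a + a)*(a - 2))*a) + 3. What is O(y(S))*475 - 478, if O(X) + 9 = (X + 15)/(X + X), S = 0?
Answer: -3328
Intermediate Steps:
y(a) = 3 + a² + 2*a²*(-2 + a) (y(a) = (a² + ((2*a)*(-2 + a))*a) + 3 = (a² + (2*a*(-2 + a))*a) + 3 = (a² + 2*a²*(-2 + a)) + 3 = 3 + a² + 2*a²*(-2 + a))
O(X) = -9 + (15 + X)/(2*X) (O(X) = -9 + (X + 15)/(X + X) = -9 + (15 + X)/((2*X)) = -9 + (15 + X)*(1/(2*X)) = -9 + (15 + X)/(2*X))
O(y(S))*475 - 478 = ((15 - 17*(3 - 3*0² + 2*0³))/(2*(3 - 3*0² + 2*0³)))*475 - 478 = ((15 - 17*(3 - 3*0 + 2*0))/(2*(3 - 3*0 + 2*0)))*475 - 478 = ((15 - 17*(3 + 0 + 0))/(2*(3 + 0 + 0)))*475 - 478 = ((½)*(15 - 17*3)/3)*475 - 478 = ((½)*(⅓)*(15 - 51))*475 - 478 = ((½)*(⅓)*(-36))*475 - 478 = -6*475 - 478 = -2850 - 478 = -3328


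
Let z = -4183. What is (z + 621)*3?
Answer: -10686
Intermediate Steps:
(z + 621)*3 = (-4183 + 621)*3 = -3562*3 = -10686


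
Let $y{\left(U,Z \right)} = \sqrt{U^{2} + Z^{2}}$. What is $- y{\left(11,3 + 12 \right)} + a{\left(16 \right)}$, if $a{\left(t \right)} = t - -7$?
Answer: $23 - \sqrt{346} \approx 4.3989$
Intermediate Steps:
$a{\left(t \right)} = 7 + t$ ($a{\left(t \right)} = t + 7 = 7 + t$)
$- y{\left(11,3 + 12 \right)} + a{\left(16 \right)} = - \sqrt{11^{2} + \left(3 + 12\right)^{2}} + \left(7 + 16\right) = - \sqrt{121 + 15^{2}} + 23 = - \sqrt{121 + 225} + 23 = - \sqrt{346} + 23 = 23 - \sqrt{346}$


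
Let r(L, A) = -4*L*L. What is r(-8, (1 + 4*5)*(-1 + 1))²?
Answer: 65536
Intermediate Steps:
r(L, A) = -4*L²
r(-8, (1 + 4*5)*(-1 + 1))² = (-4*(-8)²)² = (-4*64)² = (-256)² = 65536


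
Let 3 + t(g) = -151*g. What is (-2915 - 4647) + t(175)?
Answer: -33990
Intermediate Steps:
t(g) = -3 - 151*g
(-2915 - 4647) + t(175) = (-2915 - 4647) + (-3 - 151*175) = -7562 + (-3 - 26425) = -7562 - 26428 = -33990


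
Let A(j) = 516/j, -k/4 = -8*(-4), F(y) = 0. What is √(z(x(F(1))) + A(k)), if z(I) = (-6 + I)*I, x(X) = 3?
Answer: I*√834/8 ≈ 3.6099*I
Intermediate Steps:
k = -128 (k = -(-32)*(-4) = -4*32 = -128)
z(I) = I*(-6 + I)
√(z(x(F(1))) + A(k)) = √(3*(-6 + 3) + 516/(-128)) = √(3*(-3) + 516*(-1/128)) = √(-9 - 129/32) = √(-417/32) = I*√834/8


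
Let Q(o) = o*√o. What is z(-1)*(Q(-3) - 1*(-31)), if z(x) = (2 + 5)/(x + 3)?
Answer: 217/2 - 21*I*√3/2 ≈ 108.5 - 18.187*I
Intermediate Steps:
z(x) = 7/(3 + x)
Q(o) = o^(3/2)
z(-1)*(Q(-3) - 1*(-31)) = (7/(3 - 1))*((-3)^(3/2) - 1*(-31)) = (7/2)*(-3*I*√3 + 31) = (7*(½))*(31 - 3*I*√3) = 7*(31 - 3*I*√3)/2 = 217/2 - 21*I*√3/2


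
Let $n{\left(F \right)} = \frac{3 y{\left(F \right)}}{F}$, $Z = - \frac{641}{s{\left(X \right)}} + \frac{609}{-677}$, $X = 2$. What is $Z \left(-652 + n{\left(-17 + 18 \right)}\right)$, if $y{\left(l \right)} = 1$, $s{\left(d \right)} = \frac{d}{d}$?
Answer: $\frac{282033334}{677} \approx 4.1659 \cdot 10^{5}$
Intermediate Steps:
$s{\left(d \right)} = 1$
$Z = - \frac{434566}{677}$ ($Z = - \frac{641}{1} + \frac{609}{-677} = \left(-641\right) 1 + 609 \left(- \frac{1}{677}\right) = -641 - \frac{609}{677} = - \frac{434566}{677} \approx -641.9$)
$n{\left(F \right)} = \frac{3}{F}$ ($n{\left(F \right)} = \frac{3 \cdot 1}{F} = \frac{3}{F}$)
$Z \left(-652 + n{\left(-17 + 18 \right)}\right) = - \frac{434566 \left(-652 + \frac{3}{-17 + 18}\right)}{677} = - \frac{434566 \left(-652 + \frac{3}{1}\right)}{677} = - \frac{434566 \left(-652 + 3 \cdot 1\right)}{677} = - \frac{434566 \left(-652 + 3\right)}{677} = \left(- \frac{434566}{677}\right) \left(-649\right) = \frac{282033334}{677}$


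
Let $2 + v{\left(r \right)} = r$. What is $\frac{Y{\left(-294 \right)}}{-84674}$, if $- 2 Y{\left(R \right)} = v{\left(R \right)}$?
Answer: $- \frac{74}{42337} \approx -0.0017479$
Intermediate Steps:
$v{\left(r \right)} = -2 + r$
$Y{\left(R \right)} = 1 - \frac{R}{2}$ ($Y{\left(R \right)} = - \frac{-2 + R}{2} = 1 - \frac{R}{2}$)
$\frac{Y{\left(-294 \right)}}{-84674} = \frac{1 - -147}{-84674} = \left(1 + 147\right) \left(- \frac{1}{84674}\right) = 148 \left(- \frac{1}{84674}\right) = - \frac{74}{42337}$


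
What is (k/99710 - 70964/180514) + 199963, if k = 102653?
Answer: 1799577838799211/8999525470 ≈ 1.9996e+5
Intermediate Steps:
(k/99710 - 70964/180514) + 199963 = (102653/99710 - 70964/180514) + 199963 = (102653*(1/99710) - 70964*1/180514) + 199963 = (102653/99710 - 35482/90257) + 199963 = 5727241601/8999525470 + 199963 = 1799577838799211/8999525470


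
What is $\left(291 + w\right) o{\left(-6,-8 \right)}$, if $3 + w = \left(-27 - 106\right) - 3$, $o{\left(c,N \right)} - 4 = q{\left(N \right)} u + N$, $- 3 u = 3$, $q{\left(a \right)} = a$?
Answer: $608$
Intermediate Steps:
$u = -1$ ($u = \left(- \frac{1}{3}\right) 3 = -1$)
$o{\left(c,N \right)} = 4$ ($o{\left(c,N \right)} = 4 + \left(N \left(-1\right) + N\right) = 4 + \left(- N + N\right) = 4 + 0 = 4$)
$w = -139$ ($w = -3 - 136 = -139$)
$\left(291 + w\right) o{\left(-6,-8 \right)} = \left(291 - 139\right) 4 = 152 \cdot 4 = 608$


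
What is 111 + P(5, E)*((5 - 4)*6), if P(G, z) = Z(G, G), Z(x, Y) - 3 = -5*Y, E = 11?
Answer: -21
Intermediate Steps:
Z(x, Y) = 3 - 5*Y
P(G, z) = 3 - 5*G
111 + P(5, E)*((5 - 4)*6) = 111 + (3 - 5*5)*((5 - 4)*6) = 111 + (3 - 25)*(1*6) = 111 - 22*6 = 111 - 132 = -21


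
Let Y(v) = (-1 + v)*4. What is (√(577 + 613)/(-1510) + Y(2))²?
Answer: (6040 - √1190)²/2280100 ≈ 15.818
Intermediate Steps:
Y(v) = -4 + 4*v
(√(577 + 613)/(-1510) + Y(2))² = (√(577 + 613)/(-1510) + (-4 + 4*2))² = (√1190*(-1/1510) + (-4 + 8))² = (-√1190/1510 + 4)² = (4 - √1190/1510)²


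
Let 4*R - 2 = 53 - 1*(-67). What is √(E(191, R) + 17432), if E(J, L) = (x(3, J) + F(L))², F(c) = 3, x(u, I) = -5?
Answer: 2*√4359 ≈ 132.05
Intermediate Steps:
R = 61/2 (R = ½ + (53 - 1*(-67))/4 = ½ + (53 + 67)/4 = ½ + (¼)*120 = ½ + 30 = 61/2 ≈ 30.500)
E(J, L) = 4 (E(J, L) = (-5 + 3)² = (-2)² = 4)
√(E(191, R) + 17432) = √(4 + 17432) = √17436 = 2*√4359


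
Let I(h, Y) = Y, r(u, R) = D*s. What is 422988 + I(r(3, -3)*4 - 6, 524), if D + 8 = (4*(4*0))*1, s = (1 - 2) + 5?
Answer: 423512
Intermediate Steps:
s = 4 (s = -1 + 5 = 4)
D = -8 (D = -8 + (4*(4*0))*1 = -8 + (4*0)*1 = -8 + 0*1 = -8 + 0 = -8)
r(u, R) = -32 (r(u, R) = -8*4 = -32)
422988 + I(r(3, -3)*4 - 6, 524) = 422988 + 524 = 423512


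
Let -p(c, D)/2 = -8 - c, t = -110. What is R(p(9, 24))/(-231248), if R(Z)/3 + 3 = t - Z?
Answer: 441/231248 ≈ 0.0019070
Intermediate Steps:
p(c, D) = 16 + 2*c (p(c, D) = -2*(-8 - c) = 16 + 2*c)
R(Z) = -339 - 3*Z (R(Z) = -9 + 3*(-110 - Z) = -9 + (-330 - 3*Z) = -339 - 3*Z)
R(p(9, 24))/(-231248) = (-339 - 3*(16 + 2*9))/(-231248) = (-339 - 3*(16 + 18))*(-1/231248) = (-339 - 3*34)*(-1/231248) = (-339 - 102)*(-1/231248) = -441*(-1/231248) = 441/231248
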